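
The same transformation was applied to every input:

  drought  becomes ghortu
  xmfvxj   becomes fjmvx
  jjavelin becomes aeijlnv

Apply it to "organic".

Each output is the input with this applied: delete the first character, then sort the characters into alphabetical order.
"organic" → "acginr".
(Check on "jjavelin": → "javelin" → "aeijlnv" ✓)

acginr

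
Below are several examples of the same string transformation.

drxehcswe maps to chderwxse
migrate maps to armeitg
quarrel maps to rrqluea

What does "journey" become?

nrjyoeu

The rule is to take characters alternately from the front and the back (1st, last, 2nd, 2nd-last, ...), then move the last 2 characters to the front (rotate right by 2).
For "journey" the result is "nrjyoeu".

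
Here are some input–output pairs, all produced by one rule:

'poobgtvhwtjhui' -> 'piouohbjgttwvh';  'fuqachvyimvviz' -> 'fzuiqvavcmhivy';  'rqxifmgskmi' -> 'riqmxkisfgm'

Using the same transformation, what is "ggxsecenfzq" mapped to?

gqgzxfsneec

The transformation: take characters alternately from the front and the back (1st, last, 2nd, 2nd-last, ...).
Applying that to "ggxsecenfzq" gives "gqgzxfsneec".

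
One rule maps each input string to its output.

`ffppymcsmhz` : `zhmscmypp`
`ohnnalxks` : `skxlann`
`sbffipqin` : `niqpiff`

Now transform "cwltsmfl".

The transformation: delete the first 2 characters, then reverse the string.
For "cwltsmfl", step one produces "ltsmfl"; step two turns that into "lfmstl".

lfmstl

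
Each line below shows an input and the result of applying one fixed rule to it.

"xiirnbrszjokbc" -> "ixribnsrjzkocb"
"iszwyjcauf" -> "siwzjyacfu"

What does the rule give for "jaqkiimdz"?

ajkqiidmz

The transformation: swap each adjacent pair of characters (1↔2, 3↔4, ...).
"jaqkiimdz" → "ajkqiidmz".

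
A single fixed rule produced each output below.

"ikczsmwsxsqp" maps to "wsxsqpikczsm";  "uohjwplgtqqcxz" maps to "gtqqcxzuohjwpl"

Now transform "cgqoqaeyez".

Rule — swap the front and back halves of the string.
"cgqoqaeyez" → "aeyezcgqoq".

aeyezcgqoq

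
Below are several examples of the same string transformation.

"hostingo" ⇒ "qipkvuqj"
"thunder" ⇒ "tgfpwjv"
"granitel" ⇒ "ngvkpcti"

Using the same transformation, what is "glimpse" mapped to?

gurokni

What's happening: reverse the string, then shift every letter 2 places forward in the alphabet (wrapping around).
Applying both steps to "glimpse": "espmilg", then "gurokni".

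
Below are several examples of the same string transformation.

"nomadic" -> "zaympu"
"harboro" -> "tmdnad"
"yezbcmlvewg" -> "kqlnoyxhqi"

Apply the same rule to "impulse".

uybgxe

Looking at the pairs, the operation is to shift every letter 12 places forward in the alphabet (wrapping around), then delete the last character.
On "impulse" that produces "uybgxe".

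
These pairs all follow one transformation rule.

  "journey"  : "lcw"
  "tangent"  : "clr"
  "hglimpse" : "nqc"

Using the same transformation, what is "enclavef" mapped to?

tcd

What's happening: shift every letter 2 places backward in the alphabet (wrapping around), then keep only the last 3 characters.
For "enclavef" the result is "tcd".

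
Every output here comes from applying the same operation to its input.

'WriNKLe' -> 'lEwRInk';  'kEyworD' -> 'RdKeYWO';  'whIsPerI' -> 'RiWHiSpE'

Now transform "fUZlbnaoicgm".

The transformation: flip the case of every letter, then move the last 2 characters to the front (rotate right by 2).
Starting from "fUZlbnaoicgm": after the first operation, "FuzLBNAOICGM"; after the second, "GMFuzLBNAOIC".

GMFuzLBNAOIC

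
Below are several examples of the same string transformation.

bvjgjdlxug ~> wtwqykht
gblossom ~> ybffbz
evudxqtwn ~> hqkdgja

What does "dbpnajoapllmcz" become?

canwbncyyzpm

Each output is the input with this applied: shift every letter 13 places forward in the alphabet (wrapping around) — i.e. ROT13, then delete the first 2 characters.
Applying that to "dbpnajoapllmcz" gives "canwbncyyzpm".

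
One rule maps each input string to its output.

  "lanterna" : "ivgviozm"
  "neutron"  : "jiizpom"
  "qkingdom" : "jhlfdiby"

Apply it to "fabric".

dxavwm

Rule — shift every letter 5 places backward in the alphabet (wrapping around), then move the last 2 characters to the front (rotate right by 2).
For "fabric" the result is "dxavwm".
(Check on "neutron": → "izpomji" → "jiizpom" ✓)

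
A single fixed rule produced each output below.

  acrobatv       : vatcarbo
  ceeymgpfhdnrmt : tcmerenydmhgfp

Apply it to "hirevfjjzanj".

Looking at the pairs, the operation is to reverse the string, then take characters alternately from the front and the back (1st, last, 2nd, 2nd-last, ...).
For "hirevfjjzanj", step one produces "jnazjjfverih"; step two turns that into "jhniarzejvjf".

jhniarzejvjf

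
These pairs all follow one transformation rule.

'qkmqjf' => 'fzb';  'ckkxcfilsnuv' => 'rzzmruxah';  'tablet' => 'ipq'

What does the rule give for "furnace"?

ujgc

Looking at the pairs, the operation is to shift every letter 11 places backward in the alphabet (wrapping around), then delete the last 3 characters.
Working it through for "furnace": intermediate "ujgcprt", final "ujgc".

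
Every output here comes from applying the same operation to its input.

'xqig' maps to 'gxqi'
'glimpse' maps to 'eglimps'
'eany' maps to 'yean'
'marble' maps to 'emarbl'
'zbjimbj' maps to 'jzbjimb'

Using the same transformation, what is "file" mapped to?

efil

Rule — move the last character to the front.
For "file" the result is "efil".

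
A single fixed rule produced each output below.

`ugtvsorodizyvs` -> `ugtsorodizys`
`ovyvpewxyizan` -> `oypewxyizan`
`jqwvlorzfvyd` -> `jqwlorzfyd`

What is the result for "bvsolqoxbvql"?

bsolqoxbql

What's happening: remove every "v".
So "bvsolqoxbvql" becomes "bsolqoxbql".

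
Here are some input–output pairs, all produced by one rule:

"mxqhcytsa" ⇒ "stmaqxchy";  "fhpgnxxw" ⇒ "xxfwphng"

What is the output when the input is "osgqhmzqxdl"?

dxolgshqzmq

The pattern: move the last 3 characters to the front (rotate right by 3), then swap each adjacent pair of characters (1↔2, 3↔4, ...).
For "osgqhmzqxdl", step one produces "xdlosgqhmzq"; step two turns that into "dxolgshqzmq".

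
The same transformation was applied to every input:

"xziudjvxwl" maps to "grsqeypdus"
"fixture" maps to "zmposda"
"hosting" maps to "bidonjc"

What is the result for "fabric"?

xdmwva

The rule is to shift every letter 5 places backward in the alphabet (wrapping around), then reverse the string.
Starting from "fabric": after the first operation, "avwmdx"; after the second, "xdmwva".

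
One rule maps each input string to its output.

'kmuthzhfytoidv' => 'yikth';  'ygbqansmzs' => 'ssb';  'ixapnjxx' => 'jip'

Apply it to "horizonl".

The pattern: swap the front and back halves of the string, then keep one character in every 3, starting at position 2 (positions 2nd, 5th, 8th, ...).
Starting from "horizonl": after the first operation, "zonlhori"; after the second, "ohi".
(Check on "kmuthzhfytoidv": → "fytoidvkmuthzh" → "yikth" ✓)

ohi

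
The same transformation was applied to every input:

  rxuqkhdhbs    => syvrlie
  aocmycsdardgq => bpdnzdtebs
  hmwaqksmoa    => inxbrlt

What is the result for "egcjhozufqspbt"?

The transformation: shift every letter 1 place forward in the alphabet (wrapping around), then delete the last 3 characters.
Applying both steps to "egcjhozufqspbt": "fhdkipavgrtqcu", then "fhdkipavgrt".

fhdkipavgrt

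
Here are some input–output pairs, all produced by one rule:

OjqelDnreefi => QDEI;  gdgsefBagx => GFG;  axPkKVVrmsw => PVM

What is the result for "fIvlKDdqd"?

VDD

The rule is to keep one character in every 3, starting at position 3 (positions 3rd, 6th, 9th, ...), then convert every letter to uppercase.
Working it through for "fIvlKDdqd": intermediate "vDd", final "VDD".
(Check on "OjqelDnreefi": → "qDei" → "QDEI" ✓)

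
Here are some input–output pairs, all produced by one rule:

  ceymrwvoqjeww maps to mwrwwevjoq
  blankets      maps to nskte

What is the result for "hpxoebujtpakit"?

oteibkuajpt

What's happening: delete the first 3 characters, then take characters alternately from the front and the back (1st, last, 2nd, 2nd-last, ...).
For "hpxoebujtpakit", step one produces "oebujtpakit"; step two turns that into "oteibkuajpt".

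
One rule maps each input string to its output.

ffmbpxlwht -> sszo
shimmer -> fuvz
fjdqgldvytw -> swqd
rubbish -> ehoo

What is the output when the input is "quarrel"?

dhne

What's happening: shift every letter 13 places forward in the alphabet (wrapping around) — i.e. ROT13, then keep only the first 4 characters.
Working it through for "quarrel": intermediate "dhneery", final "dhne".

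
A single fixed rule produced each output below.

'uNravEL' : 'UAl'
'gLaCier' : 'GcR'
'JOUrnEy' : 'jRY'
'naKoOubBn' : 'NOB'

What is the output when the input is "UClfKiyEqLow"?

Rule — flip the case of every letter, then keep one character in every 3, starting at position 1 (positions 1st, 4th, 7th, ...).
For "UClfKiyEqLow", step one produces "ucLFkIYeQlOW"; step two turns that into "uFYl".
(Check on "uNravEL": → "UnRAVel" → "UAl" ✓)

uFYl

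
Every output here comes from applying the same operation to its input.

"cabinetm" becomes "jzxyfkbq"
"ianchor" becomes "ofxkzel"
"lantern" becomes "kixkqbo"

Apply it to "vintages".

The transformation: shift every letter 3 places backward in the alphabet (wrapping around), then move the last character to the front.
On "vintages": the first step gives "sfkqxdbp", and the second then gives "psfkqxdb".

psfkqxdb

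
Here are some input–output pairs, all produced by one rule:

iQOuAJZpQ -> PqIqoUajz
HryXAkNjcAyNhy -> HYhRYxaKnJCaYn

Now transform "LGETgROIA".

ialgetGro

In each case the input is transformed by: flip the case of every letter, then move the last 2 characters to the front (rotate right by 2).
Applying that to "LGETgROIA" gives "ialgetGro".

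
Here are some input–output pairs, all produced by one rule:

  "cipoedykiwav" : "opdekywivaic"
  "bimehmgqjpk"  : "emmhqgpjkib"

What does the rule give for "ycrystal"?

yrtslacy

Looking at the pairs, the operation is to swap each adjacent pair of characters (1↔2, 3↔4, ...), then move the first 2 characters to the end (rotate left by 2).
"ycrystal" → "cyyrtsla" → "yrtslacy".
(Check on "cipoedykiwav": → "icopdekywiva" → "opdekywivaic" ✓)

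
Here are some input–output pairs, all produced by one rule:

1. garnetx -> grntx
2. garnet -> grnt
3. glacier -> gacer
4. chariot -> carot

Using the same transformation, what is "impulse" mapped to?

ipuse

The pattern: double every character, then keep one character in every 3, starting at position 2 (positions 2nd, 5th, 8th, ...).
For "impulse", step one produces "iimmppuullssee"; step two turns that into "ipuse".
(Check on "chariot": → "cchhaarriioott" → "carot" ✓)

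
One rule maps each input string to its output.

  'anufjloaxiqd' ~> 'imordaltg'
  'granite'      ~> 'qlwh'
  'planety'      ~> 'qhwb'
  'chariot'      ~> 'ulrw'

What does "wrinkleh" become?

qnohk

The rule is to shift every letter 3 places forward in the alphabet (wrapping around), then delete the first 3 characters.
"wrinkleh" → "zulqnohk" → "qnohk".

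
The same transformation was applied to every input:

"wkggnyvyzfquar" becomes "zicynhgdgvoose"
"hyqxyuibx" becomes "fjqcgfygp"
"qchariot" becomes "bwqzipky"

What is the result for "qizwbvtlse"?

matbdjehqy

Each output is the input with this applied: reverse the string, then shift every letter 8 places forward in the alphabet (wrapping around).
For "qizwbvtlse", step one produces "esltvbwziq"; step two turns that into "matbdjehqy".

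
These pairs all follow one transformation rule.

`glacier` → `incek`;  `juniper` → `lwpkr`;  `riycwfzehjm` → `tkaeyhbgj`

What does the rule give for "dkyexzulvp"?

fmagzbwn

What's happening: shift every letter 2 places forward in the alphabet (wrapping around), then delete the last 2 characters.
Working it through for "dkyexzulvp": intermediate "fmagzbwnxr", final "fmagzbwn".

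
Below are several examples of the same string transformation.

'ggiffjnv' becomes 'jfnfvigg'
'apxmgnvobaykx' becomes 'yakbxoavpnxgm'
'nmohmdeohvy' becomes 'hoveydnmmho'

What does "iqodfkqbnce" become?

Each output is the input with this applied: move the last 3 characters to the front (rotate right by 3), then take characters alternately from the front and the back (1st, last, 2nd, 2nd-last, ...).
Doing the same to "iqodfkqbnce": "nbcqekifqdo".
(Check on "ggiffjnv": → "jnvggiff" → "jfnfvigg" ✓)

nbcqekifqdo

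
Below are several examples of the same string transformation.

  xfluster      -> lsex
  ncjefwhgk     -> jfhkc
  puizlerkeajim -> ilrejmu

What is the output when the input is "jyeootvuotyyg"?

eovoygy

The transformation: move the first 2 characters to the end (rotate left by 2), then keep every other character starting from the first (positions 1st, 3rd, 5th, ...).
Applying both steps to "jyeootvuotyyg": "eootvuotyygjy", then "eovoygy".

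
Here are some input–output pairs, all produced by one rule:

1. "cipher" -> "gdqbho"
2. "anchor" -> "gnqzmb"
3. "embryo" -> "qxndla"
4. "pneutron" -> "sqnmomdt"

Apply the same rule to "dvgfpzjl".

What's happening: swap the front and back halves of the string, then shift every letter 1 place backward in the alphabet (wrapping around).
Starting from "dvgfpzjl": after the first operation, "pzjldvgf"; after the second, "oyikcufe".
(Check on "pneutron": → "tronpneu" → "sqnmomdt" ✓)

oyikcufe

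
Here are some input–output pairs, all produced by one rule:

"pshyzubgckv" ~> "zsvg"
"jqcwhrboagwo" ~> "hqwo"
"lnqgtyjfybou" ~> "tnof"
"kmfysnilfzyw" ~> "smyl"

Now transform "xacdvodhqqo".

vaoh

The rule is to keep one character in every 3, starting at position 2 (positions 2nd, 5th, 8th, ...), then swap each adjacent pair of characters (1↔2, 3↔4, ...).
Doing the same to "xacdvodhqqo": "vaoh".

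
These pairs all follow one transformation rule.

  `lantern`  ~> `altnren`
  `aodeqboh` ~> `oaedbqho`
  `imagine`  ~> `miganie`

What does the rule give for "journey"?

Looking at the pairs, the operation is to swap each adjacent pair of characters (1↔2, 3↔4, ...).
So "journey" becomes "ojrueny".

ojrueny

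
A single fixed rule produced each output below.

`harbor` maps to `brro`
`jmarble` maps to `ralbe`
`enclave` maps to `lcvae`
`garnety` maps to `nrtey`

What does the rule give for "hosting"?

The transformation: delete the first 2 characters, then swap each adjacent pair of characters (1↔2, 3↔4, ...).
Starting from "hosting": after the first operation, "sting"; after the second, "tsnig".
(Check on "garnety": → "rnety" → "nrtey" ✓)

tsnig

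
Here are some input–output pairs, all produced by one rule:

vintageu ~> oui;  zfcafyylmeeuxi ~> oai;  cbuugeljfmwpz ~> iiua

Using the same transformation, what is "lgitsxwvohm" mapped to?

The pattern: shift every letter 12 places backward in the alphabet (wrapping around), then keep only the vowels.
On "lgitsxwvohm": the first step gives "zuwhglkjcva", and the second then gives "ua".

ua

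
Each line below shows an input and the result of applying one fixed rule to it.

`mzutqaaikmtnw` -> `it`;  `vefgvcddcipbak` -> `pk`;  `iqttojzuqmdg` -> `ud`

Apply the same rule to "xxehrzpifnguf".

The pattern: keep one character in every 3, starting at position 2 (positions 2nd, 5th, 8th, ...), then keep only the last 2 characters.
On "xxehrzpifnguf" that produces "ig".
(Check on "mzutqaaikmtnw": → "zqit" → "it" ✓)

ig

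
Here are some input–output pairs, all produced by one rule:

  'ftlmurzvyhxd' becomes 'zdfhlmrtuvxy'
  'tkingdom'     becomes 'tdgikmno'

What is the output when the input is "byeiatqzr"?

The rule is to sort the characters into alphabetical order, then move the last character to the front.
Working it through for "byeiatqzr": intermediate "abeiqrtyz", final "zabeiqrty".
(Check on "tkingdom": → "dgikmnot" → "tdgikmno" ✓)

zabeiqrty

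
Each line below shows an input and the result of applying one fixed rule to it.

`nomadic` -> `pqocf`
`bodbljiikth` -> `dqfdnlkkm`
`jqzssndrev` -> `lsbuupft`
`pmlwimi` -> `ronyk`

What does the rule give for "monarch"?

oqpct

What's happening: shift every letter 2 places forward in the alphabet (wrapping around), then delete the last 2 characters.
Working it through for "monarch": intermediate "oqpctej", final "oqpct".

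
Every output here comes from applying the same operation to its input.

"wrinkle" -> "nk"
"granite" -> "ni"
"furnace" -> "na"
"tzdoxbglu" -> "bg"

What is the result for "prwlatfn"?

The transformation: delete the last 2 characters, then keep only the last 2 characters.
For "prwlatfn", step one produces "prwlat"; step two turns that into "at".

at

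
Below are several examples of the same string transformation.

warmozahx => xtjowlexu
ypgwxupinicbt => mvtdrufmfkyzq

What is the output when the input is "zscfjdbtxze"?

What's happening: swap each adjacent pair of characters (1↔2, 3↔4, ...), then shift every letter 3 places backward in the alphabet (wrapping around).
"zscfjdbtxze" → "szfcdjtbzxe" → "pwczagqywub".

pwczagqywub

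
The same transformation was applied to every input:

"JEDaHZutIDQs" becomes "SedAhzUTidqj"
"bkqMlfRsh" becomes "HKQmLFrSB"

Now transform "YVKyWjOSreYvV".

vvkYwJosREyVy

The pattern: swap the first and last characters, then flip the case of every letter.
On "YVKyWjOSreYvV": the first step gives "VVKyWjOSreYvY", and the second then gives "vvkYwJosREyVy".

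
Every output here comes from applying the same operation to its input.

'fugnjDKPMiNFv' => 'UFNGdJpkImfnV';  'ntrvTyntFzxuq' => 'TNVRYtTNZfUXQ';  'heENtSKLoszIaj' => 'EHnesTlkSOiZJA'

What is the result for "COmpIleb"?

ocPMLiBE

The pattern: swap each adjacent pair of characters (1↔2, 3↔4, ...), then flip the case of every letter.
Working it through for "COmpIleb": intermediate "OCpmlIbe", final "ocPMLiBE".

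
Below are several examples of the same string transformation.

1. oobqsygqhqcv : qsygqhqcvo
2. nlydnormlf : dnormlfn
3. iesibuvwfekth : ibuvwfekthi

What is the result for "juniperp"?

iperpj

The transformation: move the first 3 characters to the end (rotate left by 3), then delete the last 2 characters.
"juniperp" → "iperpj".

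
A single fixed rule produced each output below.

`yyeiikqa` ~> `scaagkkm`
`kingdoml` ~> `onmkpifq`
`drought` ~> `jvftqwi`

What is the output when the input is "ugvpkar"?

ctwixrm

The pattern: move the last 2 characters to the front (rotate right by 2), then shift every letter 2 places forward in the alphabet (wrapping around).
Applying both steps to "ugvpkar": "arugvpk", then "ctwixrm".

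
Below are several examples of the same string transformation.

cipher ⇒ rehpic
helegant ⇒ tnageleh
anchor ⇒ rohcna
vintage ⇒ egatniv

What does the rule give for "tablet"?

telbat

The transformation: reverse the string.
"tablet" → "telbat".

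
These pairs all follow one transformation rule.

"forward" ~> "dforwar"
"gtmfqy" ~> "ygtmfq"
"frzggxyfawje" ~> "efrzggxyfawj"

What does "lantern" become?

Each output is the input with this applied: move the last character to the front.
For "lantern" the result is "nlanter".

nlanter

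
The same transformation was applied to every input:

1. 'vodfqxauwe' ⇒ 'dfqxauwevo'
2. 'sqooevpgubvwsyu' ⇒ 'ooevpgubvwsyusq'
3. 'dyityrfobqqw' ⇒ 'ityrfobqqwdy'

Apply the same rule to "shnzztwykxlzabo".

The transformation: move the first 2 characters to the end (rotate left by 2).
Doing the same to "shnzztwykxlzabo": "nzztwykxlzabosh".

nzztwykxlzabosh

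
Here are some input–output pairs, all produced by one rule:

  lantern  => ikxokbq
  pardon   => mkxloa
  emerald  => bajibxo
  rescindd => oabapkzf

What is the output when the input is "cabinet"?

What's happening: take characters alternately from the front and the back (1st, last, 2nd, 2nd-last, ...), then shift every letter 3 places backward in the alphabet (wrapping around).
Applying that to "cabinet" gives "zqxbykf".

zqxbykf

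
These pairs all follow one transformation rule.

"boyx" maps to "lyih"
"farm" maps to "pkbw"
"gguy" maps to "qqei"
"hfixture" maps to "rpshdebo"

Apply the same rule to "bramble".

In each case the input is transformed by: shift every letter 10 places forward in the alphabet (wrapping around).
Applying that to "bramble" gives "lbkwlvo".

lbkwlvo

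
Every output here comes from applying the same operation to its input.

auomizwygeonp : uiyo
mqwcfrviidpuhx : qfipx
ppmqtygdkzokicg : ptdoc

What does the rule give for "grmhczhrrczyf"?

rcrz

Looking at the pairs, the operation is to keep one character in every 3, starting at position 2 (positions 2nd, 5th, 8th, ...).
Applying that to "grmhczhrrczyf" gives "rcrz".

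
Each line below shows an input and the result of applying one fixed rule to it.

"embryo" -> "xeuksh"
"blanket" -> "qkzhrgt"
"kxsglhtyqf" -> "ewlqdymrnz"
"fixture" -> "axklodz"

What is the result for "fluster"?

Each output is the input with this applied: shift every letter 6 places forward in the alphabet (wrapping around), then move the last 3 characters to the front (rotate right by 3).
Working it through for "fluster": intermediate "lrayzkx", final "zkxlray".

zkxlray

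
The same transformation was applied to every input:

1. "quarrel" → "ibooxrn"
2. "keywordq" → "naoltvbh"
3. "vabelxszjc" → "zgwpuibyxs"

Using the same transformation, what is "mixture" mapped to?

borqufj

Each output is the input with this applied: reverse the string, then shift every letter 3 places backward in the alphabet (wrapping around).
For "mixture", step one produces "erutxim"; step two turns that into "borqufj".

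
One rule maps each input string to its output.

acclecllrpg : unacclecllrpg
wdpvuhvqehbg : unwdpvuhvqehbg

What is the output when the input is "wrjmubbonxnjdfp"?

The transformation: prepend "un".
On "wrjmubbonxnjdfp" that produces "unwrjmubbonxnjdfp".

unwrjmubbonxnjdfp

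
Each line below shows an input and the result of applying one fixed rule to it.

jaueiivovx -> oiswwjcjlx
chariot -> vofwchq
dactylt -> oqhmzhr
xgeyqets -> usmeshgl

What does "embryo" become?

apfmcs

Looking at the pairs, the operation is to move the first character to the end, then shift every letter 12 places backward in the alphabet (wrapping around).
On "embryo": the first step gives "mbryoe", and the second then gives "apfmcs".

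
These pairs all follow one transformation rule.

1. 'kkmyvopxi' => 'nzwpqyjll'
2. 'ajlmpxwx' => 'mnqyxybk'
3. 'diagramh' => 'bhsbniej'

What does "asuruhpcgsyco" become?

The transformation: shift every letter 1 place forward in the alphabet (wrapping around), then move the first 2 characters to the end (rotate left by 2).
On "asuruhpcgsyco": the first step gives "btvsviqdhtzdp", and the second then gives "vsviqdhtzdpbt".

vsviqdhtzdpbt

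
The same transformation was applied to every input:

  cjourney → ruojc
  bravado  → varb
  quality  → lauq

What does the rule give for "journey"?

Each output is the input with this applied: delete the last 3 characters, then reverse the string.
Working it through for "journey": intermediate "jour", final "ruoj".

ruoj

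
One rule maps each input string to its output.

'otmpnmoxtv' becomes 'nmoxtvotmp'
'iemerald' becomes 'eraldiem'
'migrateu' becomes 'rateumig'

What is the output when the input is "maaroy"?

aroyma

Each output is the input with this applied: move the last character to the front, then swap the front and back halves of the string.
Applying both steps to "maaroy": "ymaaro", then "aroyma".
(Check on "migrateu": → "umigrate" → "rateumig" ✓)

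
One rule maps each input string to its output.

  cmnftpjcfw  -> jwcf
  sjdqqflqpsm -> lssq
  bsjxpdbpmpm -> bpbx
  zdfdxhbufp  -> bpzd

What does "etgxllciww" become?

The transformation: keep one character in every 3, starting at position 1 (positions 1st, 4th, 7th, ...), then move the first 2 characters to the end (rotate left by 2).
Starting from "etgxllciww": after the first operation, "excw"; after the second, "cwex".

cwex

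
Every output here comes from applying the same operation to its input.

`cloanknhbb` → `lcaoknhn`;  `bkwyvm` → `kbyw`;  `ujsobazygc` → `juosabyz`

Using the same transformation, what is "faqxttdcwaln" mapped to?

The transformation: delete the last 2 characters, then swap each adjacent pair of characters (1↔2, 3↔4, ...).
On "faqxttdcwaln": the first step gives "faqxttdcwa", and the second then gives "afxqttcdaw".
(Check on "ujsobazygc": → "ujsobazy" → "juosabyz" ✓)

afxqttcdaw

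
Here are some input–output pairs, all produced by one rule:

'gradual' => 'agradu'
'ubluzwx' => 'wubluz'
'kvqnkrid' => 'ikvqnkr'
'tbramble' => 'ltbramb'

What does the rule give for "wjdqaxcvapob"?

The rule is to delete the last character, then move the last character to the front.
Applying both steps to "wjdqaxcvapob": "wjdqaxcvapo", then "owjdqaxcvap".

owjdqaxcvap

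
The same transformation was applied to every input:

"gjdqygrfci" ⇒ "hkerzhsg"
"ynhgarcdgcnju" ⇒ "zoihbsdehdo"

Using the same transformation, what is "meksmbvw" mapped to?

Rule — delete the last 2 characters, then shift every letter 1 place forward in the alphabet (wrapping around).
On "meksmbvw": the first step gives "meksmb", and the second then gives "nfltnc".

nfltnc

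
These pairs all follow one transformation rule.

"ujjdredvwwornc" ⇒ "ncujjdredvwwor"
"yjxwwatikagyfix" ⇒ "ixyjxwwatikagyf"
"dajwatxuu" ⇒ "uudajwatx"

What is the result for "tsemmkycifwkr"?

Looking at the pairs, the operation is to move the last 2 characters to the front (rotate right by 2).
So "tsemmkycifwkr" becomes "krtsemmkycifw".

krtsemmkycifw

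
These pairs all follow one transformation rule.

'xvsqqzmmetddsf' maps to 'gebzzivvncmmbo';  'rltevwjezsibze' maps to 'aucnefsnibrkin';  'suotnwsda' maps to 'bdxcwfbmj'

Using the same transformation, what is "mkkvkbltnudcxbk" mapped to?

vttetkucwdmlgkt

The pattern: shift every letter 9 places forward in the alphabet (wrapping around).
Applying that to "mkkvkbltnudcxbk" gives "vttetkucwdmlgkt".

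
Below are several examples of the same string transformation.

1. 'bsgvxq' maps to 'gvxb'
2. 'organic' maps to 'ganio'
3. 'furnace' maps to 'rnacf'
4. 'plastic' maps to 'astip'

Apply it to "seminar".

Looking at the pairs, the operation is to swap the first and last characters, then delete the first 2 characters.
Applying both steps to "seminar": "reminas", then "minas".

minas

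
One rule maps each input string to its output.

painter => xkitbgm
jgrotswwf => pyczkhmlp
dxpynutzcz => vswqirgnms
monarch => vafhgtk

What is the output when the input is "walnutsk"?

ldptegnm

In each case the input is transformed by: shift every letter 7 places backward in the alphabet (wrapping around), then move the last 2 characters to the front (rotate right by 2).
For "walnutsk", step one produces "ptegnmld"; step two turns that into "ldptegnm".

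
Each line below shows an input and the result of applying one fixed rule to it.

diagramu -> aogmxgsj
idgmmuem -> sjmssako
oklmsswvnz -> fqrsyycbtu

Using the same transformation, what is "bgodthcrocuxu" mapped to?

Each output is the input with this applied: shift every letter 6 places forward in the alphabet (wrapping around), then swap the first and last characters.
For "bgodthcrocuxu", step one produces "hmujznixuiada"; step two turns that into "amujznixuiadh".
(Check on "oklmsswvnz": → "uqrsyycbtf" → "fqrsyycbtu" ✓)

amujznixuiadh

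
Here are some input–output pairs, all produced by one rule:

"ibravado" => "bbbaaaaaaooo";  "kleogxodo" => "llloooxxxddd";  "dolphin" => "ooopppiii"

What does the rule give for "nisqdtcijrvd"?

iiiqqqtttiiirrrddd

Looking at the pairs, the operation is to keep every other character starting from the second (positions 2nd, 4th, 6th, ...), then repeat every character 3 times.
Applying both steps to "nisqdtcijrvd": "iqtird", then "iiiqqqtttiiirrrddd".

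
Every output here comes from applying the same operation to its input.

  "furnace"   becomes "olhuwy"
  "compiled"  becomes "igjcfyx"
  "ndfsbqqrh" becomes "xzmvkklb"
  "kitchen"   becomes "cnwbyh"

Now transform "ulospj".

fimjd

In each case the input is transformed by: delete the first character, then shift every letter 6 places backward in the alphabet (wrapping around).
Starting from "ulospj": after the first operation, "lospj"; after the second, "fimjd".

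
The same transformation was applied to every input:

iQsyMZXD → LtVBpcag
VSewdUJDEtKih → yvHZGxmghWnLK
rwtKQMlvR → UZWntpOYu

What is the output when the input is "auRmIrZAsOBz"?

DXuPlUcdVreC

The pattern: flip the case of every letter, then shift every letter 3 places forward in the alphabet (wrapping around).
For "auRmIrZAsOBz", step one produces "AUrMiRzaSobZ"; step two turns that into "DXuPlUcdVreC".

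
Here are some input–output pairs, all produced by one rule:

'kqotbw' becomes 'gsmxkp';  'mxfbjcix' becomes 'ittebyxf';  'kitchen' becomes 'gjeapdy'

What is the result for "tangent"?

Looking at the pairs, the operation is to take characters alternately from the front and the back (1st, last, 2nd, 2nd-last, ...), then shift every letter 4 places backward in the alphabet (wrapping around).
For "tangent" the result is "ppwjjac".

ppwjjac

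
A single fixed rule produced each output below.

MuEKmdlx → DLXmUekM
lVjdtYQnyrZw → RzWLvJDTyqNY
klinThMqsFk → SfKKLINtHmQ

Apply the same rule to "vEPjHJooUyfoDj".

OdJVepJhjOOuYF

The transformation: flip the case of every letter, then move the last 3 characters to the front (rotate right by 3).
"vEPjHJooUyfoDj" → "OdJVepJhjOOuYF".
(Check on "klinThMqsFk": → "KLINtHmQSfK" → "SfKKLINtHmQ" ✓)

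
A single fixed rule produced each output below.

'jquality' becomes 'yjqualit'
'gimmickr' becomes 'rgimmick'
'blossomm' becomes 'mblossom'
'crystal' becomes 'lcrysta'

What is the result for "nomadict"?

tnomadic

Rule — move the last character to the front.
Applying that to "nomadict" gives "tnomadic".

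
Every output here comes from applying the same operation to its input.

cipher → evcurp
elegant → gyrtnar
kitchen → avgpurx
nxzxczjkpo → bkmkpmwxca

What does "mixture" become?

The transformation: shift every letter 13 places forward in the alphabet (wrapping around) — i.e. ROT13, then swap the first and last characters.
Working it through for "mixture": intermediate "zvkgher", final "rvkghez".

rvkghez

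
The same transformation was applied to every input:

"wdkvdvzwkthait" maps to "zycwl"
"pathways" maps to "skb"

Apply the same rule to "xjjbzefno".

In each case the input is transformed by: shift every letter 3 places forward in the alphabet (wrapping around), then keep one character in every 3, starting at position 1 (positions 1st, 4th, 7th, ...).
Working it through for "xjjbzefno": intermediate "ammechiqr", final "aei".

aei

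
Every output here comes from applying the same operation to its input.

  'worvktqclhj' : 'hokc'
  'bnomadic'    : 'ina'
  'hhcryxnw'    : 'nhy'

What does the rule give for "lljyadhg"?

hla

The rule is to move the last 3 characters to the front (rotate right by 3), then keep one character in every 3, starting at position 2 (positions 2nd, 5th, 8th, ...).
Working it through for "lljyadhg": intermediate "dhglljya", final "hla".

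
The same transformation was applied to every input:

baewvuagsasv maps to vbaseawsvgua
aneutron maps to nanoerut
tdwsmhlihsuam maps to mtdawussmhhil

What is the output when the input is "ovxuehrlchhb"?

Looking at the pairs, the operation is to swap the first and last characters, then take characters alternately from the front and the back (1st, last, 2nd, 2nd-last, ...).
On "ovxuehrlchhb": the first step gives "bvxuehrlchho", and the second then gives "bovhxhucelhr".

bovhxhucelhr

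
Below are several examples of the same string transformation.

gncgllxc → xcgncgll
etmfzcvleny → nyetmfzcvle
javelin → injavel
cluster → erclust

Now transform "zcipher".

The rule is to move the last 2 characters to the front (rotate right by 2).
On "zcipher" that produces "erzciph".

erzciph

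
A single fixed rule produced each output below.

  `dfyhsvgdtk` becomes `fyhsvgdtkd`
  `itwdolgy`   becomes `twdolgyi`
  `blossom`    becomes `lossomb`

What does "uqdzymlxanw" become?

qdzymlxanwu

The transformation: move the first character to the end.
So "uqdzymlxanw" becomes "qdzymlxanwu".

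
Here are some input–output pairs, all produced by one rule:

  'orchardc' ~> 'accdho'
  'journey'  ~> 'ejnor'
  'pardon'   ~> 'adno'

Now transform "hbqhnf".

What's happening: sort the characters into alphabetical order, then delete the last 2 characters.
"hbqhnf" → "bfhhnq" → "bfhh".

bfhh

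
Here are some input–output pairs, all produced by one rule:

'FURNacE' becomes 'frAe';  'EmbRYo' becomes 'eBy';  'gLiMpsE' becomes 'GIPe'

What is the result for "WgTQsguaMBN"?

wtSUmn

Rule — flip the case of every letter, then keep every other character starting from the first (positions 1st, 3rd, 5th, ...).
"WgTQsguaMBN" → "wtSUmn".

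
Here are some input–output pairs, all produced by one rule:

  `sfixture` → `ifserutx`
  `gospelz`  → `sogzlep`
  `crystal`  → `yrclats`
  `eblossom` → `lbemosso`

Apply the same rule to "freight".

The pattern: move the first 3 characters to the end (rotate left by 3), then reverse the string.
Starting from "freight": after the first operation, "ightfre"; after the second, "erfthgi".

erfthgi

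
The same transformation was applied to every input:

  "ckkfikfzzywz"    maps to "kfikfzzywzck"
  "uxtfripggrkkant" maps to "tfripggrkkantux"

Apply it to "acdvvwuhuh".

Each output is the input with this applied: move the first 2 characters to the end (rotate left by 2).
Doing the same to "acdvvwuhuh": "dvvwuhuhac".

dvvwuhuhac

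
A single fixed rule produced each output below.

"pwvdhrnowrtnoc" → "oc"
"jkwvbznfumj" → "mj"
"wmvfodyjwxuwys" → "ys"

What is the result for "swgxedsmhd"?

The rule is to keep only the last 2 characters.
Applying that to "swgxedsmhd" gives "hd".

hd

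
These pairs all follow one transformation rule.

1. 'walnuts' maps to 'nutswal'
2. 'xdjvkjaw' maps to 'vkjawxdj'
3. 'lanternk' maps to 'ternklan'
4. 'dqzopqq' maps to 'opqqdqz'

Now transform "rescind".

Each output is the input with this applied: move the first 3 characters to the end (rotate left by 3).
Applying that to "rescind" gives "cindres".

cindres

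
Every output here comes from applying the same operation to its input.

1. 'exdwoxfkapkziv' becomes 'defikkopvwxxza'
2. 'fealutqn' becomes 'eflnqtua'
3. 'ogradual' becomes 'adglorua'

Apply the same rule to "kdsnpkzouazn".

The transformation: sort the characters into alphabetical order, then move the first character to the end.
"kdsnpkzouazn" → "dkknnopsuzza".

dkknnopsuzza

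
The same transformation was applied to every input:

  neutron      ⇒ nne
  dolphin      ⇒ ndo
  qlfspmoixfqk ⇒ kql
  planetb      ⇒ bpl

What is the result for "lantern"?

nla

Rule — move the last character to the front, then keep only the first 3 characters.
For "lantern", step one produces "nlanter"; step two turns that into "nla".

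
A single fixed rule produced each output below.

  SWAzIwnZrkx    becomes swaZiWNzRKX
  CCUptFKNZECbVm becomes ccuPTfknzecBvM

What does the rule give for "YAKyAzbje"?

The rule is to flip the case of every letter.
So "YAKyAzbje" becomes "yakYaZBJE".

yakYaZBJE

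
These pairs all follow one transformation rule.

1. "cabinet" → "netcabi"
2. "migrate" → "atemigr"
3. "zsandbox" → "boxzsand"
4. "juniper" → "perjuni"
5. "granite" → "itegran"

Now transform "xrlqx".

In each case the input is transformed by: move the last 3 characters to the front (rotate right by 3).
Doing the same to "xrlqx": "lqxxr".

lqxxr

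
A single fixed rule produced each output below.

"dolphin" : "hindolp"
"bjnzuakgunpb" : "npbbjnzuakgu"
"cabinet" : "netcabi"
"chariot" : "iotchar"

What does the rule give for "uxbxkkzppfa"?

pfauxbxkkzp

The transformation: move the last 3 characters to the front (rotate right by 3).
On "uxbxkkzppfa" that produces "pfauxbxkkzp".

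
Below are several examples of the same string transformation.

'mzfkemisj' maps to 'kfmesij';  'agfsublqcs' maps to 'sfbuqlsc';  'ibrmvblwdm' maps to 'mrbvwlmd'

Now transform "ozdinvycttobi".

idvncyttboi

Each output is the input with this applied: swap each adjacent pair of characters (1↔2, 3↔4, ...), then delete the first 2 characters.
On "ozdinvycttobi": the first step gives "zoidvncyttboi", and the second then gives "idvncyttboi".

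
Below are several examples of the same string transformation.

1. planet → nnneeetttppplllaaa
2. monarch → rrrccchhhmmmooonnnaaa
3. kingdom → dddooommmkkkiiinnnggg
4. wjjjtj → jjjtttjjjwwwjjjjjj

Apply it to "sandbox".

bbboooxxxsssaaannnddd

What's happening: move the last 3 characters to the front (rotate right by 3), then repeat every character 3 times.
For "sandbox", step one produces "boxsand"; step two turns that into "bbboooxxxsssaaannnddd".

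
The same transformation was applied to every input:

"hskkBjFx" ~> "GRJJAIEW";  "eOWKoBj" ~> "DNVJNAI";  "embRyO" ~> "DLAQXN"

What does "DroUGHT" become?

CQNTFGS

What's happening: shift every letter 1 place backward in the alphabet (wrapping around), then convert every letter to uppercase.
"DroUGHT" → "CqnTFGS" → "CQNTFGS".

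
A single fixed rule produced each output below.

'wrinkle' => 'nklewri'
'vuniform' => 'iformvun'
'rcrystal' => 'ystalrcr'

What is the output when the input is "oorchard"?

chardoor

What's happening: move the first 3 characters to the end (rotate left by 3).
Doing the same to "oorchard": "chardoor".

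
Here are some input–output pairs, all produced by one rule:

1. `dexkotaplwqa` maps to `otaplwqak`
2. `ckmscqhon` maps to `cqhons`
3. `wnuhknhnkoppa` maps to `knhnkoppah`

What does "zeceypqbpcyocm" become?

ypqbpcyocme

The pattern: delete the first 3 characters, then move the first character to the end.
"zeceypqbpcyocm" → "eypqbpcyocm" → "ypqbpcyocme".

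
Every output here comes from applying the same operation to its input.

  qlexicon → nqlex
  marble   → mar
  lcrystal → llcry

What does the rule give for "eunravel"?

leunr

What's happening: swap the front and back halves of the string, then delete the first 3 characters.
On "eunravel": the first step gives "aveleunr", and the second then gives "leunr".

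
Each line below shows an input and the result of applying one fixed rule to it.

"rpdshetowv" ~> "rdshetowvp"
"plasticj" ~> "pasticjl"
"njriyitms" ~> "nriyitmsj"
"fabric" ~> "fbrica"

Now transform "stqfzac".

In each case the input is transformed by: move the first character to the end, then swap the first and last characters.
For "stqfzac", step one produces "tqfzacs"; step two turns that into "sqfzact".

sqfzact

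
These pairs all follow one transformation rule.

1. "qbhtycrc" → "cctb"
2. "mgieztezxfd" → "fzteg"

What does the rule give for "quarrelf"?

feru

Looking at the pairs, the operation is to keep every other character starting from the second (positions 2nd, 4th, 6th, ...), then reverse the string.
Working it through for "quarrelf": intermediate "uref", final "feru".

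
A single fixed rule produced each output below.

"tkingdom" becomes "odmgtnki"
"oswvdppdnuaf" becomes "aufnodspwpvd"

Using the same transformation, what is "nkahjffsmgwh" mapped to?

Each output is the input with this applied: move the last 2 characters to the front (rotate right by 2), then take characters alternately from the front and the back (1st, last, 2nd, 2nd-last, ...).
Starting from "nkahjffsmgwh": after the first operation, "whnkahjffsmg"; after the second, "wghmnskfafhj".

wghmnskfafhj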